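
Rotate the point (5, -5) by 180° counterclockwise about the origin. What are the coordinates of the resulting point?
(-5, 5)

Rotation matrix R(θ) = [[cos θ, -sin θ], [sin θ, cos θ]]; for θ = 180°:
R = [[-1, 0], [0, -1]]
Result: R × [5, -5]ᵀ = [-1·5 + (0)·-5, 0·5 + (-1)·-5]ᵀ = (-5, 5)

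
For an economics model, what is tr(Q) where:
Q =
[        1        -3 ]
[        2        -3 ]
tr(Q) = 1 - 3 = -2

The trace of a square matrix is the sum of its diagonal entries.
Diagonal entries of Q: Q[0][0] = 1, Q[1][1] = -3.
tr(Q) = 1 - 3 = -2.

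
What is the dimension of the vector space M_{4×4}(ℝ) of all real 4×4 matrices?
Dimension = 16

A real 4×4 matrix is determined by its 4·4 = 16 independent entries.
A standard basis is {E_ij : 1 ≤ i ≤ 4, 1 ≤ j ≤ 4}, where E_ij has a 1 in position (i, j) and 0 elsewhere — there are 16 such matrices, and they are linearly independent and span M_{4×4}(ℝ).
Therefore dim(M_{4×4}(ℝ)) = 16.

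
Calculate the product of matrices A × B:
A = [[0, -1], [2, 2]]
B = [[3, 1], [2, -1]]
[[-2, 1], [10, 0]]

Matrix multiplication:
C[0][0] = 0×3 + -1×2 = -2
C[0][1] = 0×1 + -1×-1 = 1
C[1][0] = 2×3 + 2×2 = 10
C[1][1] = 2×1 + 2×-1 = 0
Result: [[-2, 1], [10, 0]]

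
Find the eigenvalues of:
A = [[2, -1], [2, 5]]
λ = 3, 4

Solve det(A - λI) = 0. For a 2×2 matrix this is λ² - (trace)λ + det = 0.
trace(A) = 2 + 5 = 7.
det(A) = (2)*(5) - (-1)*(2) = 10 + 2 = 12.
Characteristic equation: λ² - (7)λ + (12) = 0.
Discriminant: (7)² - 4*(12) = 49 - 48 = 1.
Roots: λ = (7 ± √1) / 2 = 3, 4.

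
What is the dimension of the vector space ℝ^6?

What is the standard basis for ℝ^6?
Dimension = 6; standard basis = {e_1, e_2, e_3, …, e_6}

ℝ^6 is the space of 6-tuples of real numbers; its dimension is 6.
The standard basis consists of 6 vectors: e_1, e_2, e_3, …, e_6, where e_i is the vector with 1 in position i and 0 elsewhere.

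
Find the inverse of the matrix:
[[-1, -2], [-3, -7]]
[[-7, 2], [3, -1]]

For [[a,b],[c,d]], inverse = (1/det)·[[d,-b],[-c,a]]
det = -1·-7 - -2·-3 = 1
Inverse = (1/1)·[[-7, 2], [3, -1]]
        = [[-7, 2], [3, -1]]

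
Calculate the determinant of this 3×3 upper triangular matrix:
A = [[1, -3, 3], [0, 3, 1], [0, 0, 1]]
3

The determinant of a triangular matrix is the product of its diagonal entries (the off-diagonal entries above the diagonal do not affect it).
det(A) = (1) * (3) * (1) = 3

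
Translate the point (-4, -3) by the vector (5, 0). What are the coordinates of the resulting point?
(1, -3)

Translation by (5, 0):
x' = -4 + 5 = 1
y' = -3 + 0 = -3
Homogeneous matrix: [[1, 0, 5], [0, 1, 0], [0, 0, 1]]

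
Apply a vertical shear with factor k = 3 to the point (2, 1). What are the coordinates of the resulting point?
(2, 7)

Shear matrix for vertical shear with factor k = 3:
[[1, 0], [3, 1]]
Result: (2, 1) → (2, 7)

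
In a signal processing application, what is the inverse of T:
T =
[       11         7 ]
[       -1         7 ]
det(T) = 84
T⁻¹ =
[     1/12     -1/12 ]
[     1/84     11/84 ]

For a 2×2 matrix T = [[a, b], [c, d]] with det(T) ≠ 0, T⁻¹ = (1/det(T)) * [[d, -b], [-c, a]].
det(T) = (11)*(7) - (7)*(-1) = 77 + 7 = 84.
T⁻¹ = (1/84) * [[7, -7], [1, 11]].
Dividing each entry by 84 and reducing:
T⁻¹ =
[     1/12     -1/12 ]
[     1/84     11/84 ]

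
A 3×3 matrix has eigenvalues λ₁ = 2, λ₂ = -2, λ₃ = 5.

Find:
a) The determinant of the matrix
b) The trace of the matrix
det = -20, trace = 5

Two standard eigenvalue identities:
- det(A) equals the product of the eigenvalues (counted with multiplicity).
- trace(A) equals the sum of the eigenvalues.
det(A) = (2)*(-2)*(5) = -20.
trace(A) = 2 - 2 + 5 = 5.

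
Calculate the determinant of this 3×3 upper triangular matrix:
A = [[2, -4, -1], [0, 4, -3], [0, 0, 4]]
32

The determinant of a triangular matrix is the product of its diagonal entries (the off-diagonal entries above the diagonal do not affect it).
det(A) = (2) * (4) * (4) = 32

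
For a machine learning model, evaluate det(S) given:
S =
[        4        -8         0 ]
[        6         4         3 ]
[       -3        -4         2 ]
det(S) = 248

Expand along row 0 (cofactor expansion): det(S) = a*(e*i - f*h) - b*(d*i - f*g) + c*(d*h - e*g), where the 3×3 is [[a, b, c], [d, e, f], [g, h, i]].
Minor M_00 = (4)*(2) - (3)*(-4) = 8 + 12 = 20.
Minor M_01 = (6)*(2) - (3)*(-3) = 12 + 9 = 21.
Minor M_02 = (6)*(-4) - (4)*(-3) = -24 + 12 = -12.
det(S) = (4)*(20) - (-8)*(21) + (0)*(-12) = 80 + 168 + 0 = 248.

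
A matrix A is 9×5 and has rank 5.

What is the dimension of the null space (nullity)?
0

The rank-nullity theorem for an m×n matrix states:
rank(A) + nullity(A) = n (the number of columns).
Here n = 5 and rank(A) = 5, so nullity(A) = 5 - 5 = 0.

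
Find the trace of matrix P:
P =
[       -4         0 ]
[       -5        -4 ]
tr(P) = -4 - 4 = -8

The trace of a square matrix is the sum of its diagonal entries.
Diagonal entries of P: P[0][0] = -4, P[1][1] = -4.
tr(P) = -4 - 4 = -8.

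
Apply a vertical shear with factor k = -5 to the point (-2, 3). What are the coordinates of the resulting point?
(-2, 13)

Shear matrix for vertical shear with factor k = -5:
[[1, 0], [-5, 1]]
Result: (-2, 3) → (-2, 13)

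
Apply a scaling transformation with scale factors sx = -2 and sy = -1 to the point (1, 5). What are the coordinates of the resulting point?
(-2, -5)

Scaling matrix:
[[-2, 0], [0, -1]]
Result: (1 × -2, 5 × -1) = (-2, -5)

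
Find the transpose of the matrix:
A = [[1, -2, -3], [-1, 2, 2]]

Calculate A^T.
[[1, -1], [-2, 2], [-3, 2]]

The transpose sends entry (i,j) to (j,i); rows become columns.
Row 0 of A: [1, -2, -3] -> column 0 of A^T.
Row 1 of A: [-1, 2, 2] -> column 1 of A^T.
A^T = [[1, -1], [-2, 2], [-3, 2]]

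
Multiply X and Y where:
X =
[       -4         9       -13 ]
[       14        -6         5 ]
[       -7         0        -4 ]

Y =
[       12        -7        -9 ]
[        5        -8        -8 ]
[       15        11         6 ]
XY =
[     -198      -187      -114 ]
[      213         5       -48 ]
[     -144         5        39 ]

Matrix multiplication: (XY)[i][j] = sum over k of X[i][k] * Y[k][j].
  (XY)[0][0] = (-4)*(12) + (9)*(5) + (-13)*(15) = -198
  (XY)[0][1] = (-4)*(-7) + (9)*(-8) + (-13)*(11) = -187
  (XY)[0][2] = (-4)*(-9) + (9)*(-8) + (-13)*(6) = -114
  (XY)[1][0] = (14)*(12) + (-6)*(5) + (5)*(15) = 213
  (XY)[1][1] = (14)*(-7) + (-6)*(-8) + (5)*(11) = 5
  (XY)[1][2] = (14)*(-9) + (-6)*(-8) + (5)*(6) = -48
  (XY)[2][0] = (-7)*(12) + (0)*(5) + (-4)*(15) = -144
  (XY)[2][1] = (-7)*(-7) + (0)*(-8) + (-4)*(11) = 5
  (XY)[2][2] = (-7)*(-9) + (0)*(-8) + (-4)*(6) = 39
XY =
[     -198      -187      -114 ]
[      213         5       -48 ]
[     -144         5        39 ]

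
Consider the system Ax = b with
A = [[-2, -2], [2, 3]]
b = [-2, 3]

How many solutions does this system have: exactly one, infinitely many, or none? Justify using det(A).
Exactly one solution

Compute det(A) = (-2)*(3) - (-2)*(2) = -2.
Because det(A) ≠ 0, A is invertible and Ax = b has a unique solution for every b (here x = A⁻¹ b).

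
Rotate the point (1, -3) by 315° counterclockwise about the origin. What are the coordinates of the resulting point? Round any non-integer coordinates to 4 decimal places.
(-1.4142, -2.8284)

Rotation matrix R(θ) = [[cos θ, -sin θ], [sin θ, cos θ]]; for θ = 315°:
R = [[√2/2, √2/2], [-√2/2, √2/2]]
Result: R × [1, -3]ᵀ = [√2/2·1 + (√2/2)·-3, -√2/2·1 + (√2/2)·-3]ᵀ = (-1.4142, -2.8284)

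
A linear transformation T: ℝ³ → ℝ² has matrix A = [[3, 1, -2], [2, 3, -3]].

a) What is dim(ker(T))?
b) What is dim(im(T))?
dim(ker) = 1, dim(im) = 2

The two rows are not scalar multiples of one another (no single k satisfies row 2 = k × row 1), so they are linearly independent.
Thus rank(A) = 2.
dim(im(T)) = rank(A) = 2.
By the rank-nullity theorem applied to T: ℝ³ → ℝ², rank(A) + nullity(A) = 3 (the domain dimension), so dim(ker(T)) = 3 - 2 = 1.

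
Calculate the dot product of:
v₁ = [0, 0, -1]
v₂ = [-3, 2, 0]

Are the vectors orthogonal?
0, Yes

The dot product is the sum of products of corresponding components.
v₁·v₂ = (0)*(-3) + (0)*(2) + (-1)*(0) = 0 + 0 + 0 = 0.
Two vectors are orthogonal iff their dot product is 0; here the dot product is 0, so the vectors are orthogonal.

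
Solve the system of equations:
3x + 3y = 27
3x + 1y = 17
x = 4, y = 5

Use elimination (row reduction):
Equation 1: 3x + 3y = 27.
Equation 2: 3x + 1y = 17.
Multiply Eq1 by 3 and Eq2 by 3: 9x + 9y = 81;  9x + 3y = 51.
Subtract: (-6)y = -30, so y = 5.
Back-substitute into Eq1: 3x + 3*(5) = 27, so x = 4.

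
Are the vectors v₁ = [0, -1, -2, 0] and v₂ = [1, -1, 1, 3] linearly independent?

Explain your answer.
Yes, linearly independent

Two vectors are linearly dependent iff one is a scalar multiple of the other.
No single scalar k satisfies v₂ = k·v₁ (the ratios of corresponding entries disagree), so v₁ and v₂ are linearly independent.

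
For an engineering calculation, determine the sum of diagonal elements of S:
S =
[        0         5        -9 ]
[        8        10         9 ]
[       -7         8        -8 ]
tr(S) = 0 + 10 - 8 = 2

The trace of a square matrix is the sum of its diagonal entries.
Diagonal entries of S: S[0][0] = 0, S[1][1] = 10, S[2][2] = -8.
tr(S) = 0 + 10 - 8 = 2.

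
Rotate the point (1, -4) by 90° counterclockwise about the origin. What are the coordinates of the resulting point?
(4, 1)

Rotation matrix R(θ) = [[cos θ, -sin θ], [sin θ, cos θ]]; for θ = 90°:
R = [[0, -1], [1, 0]]
Result: R × [1, -4]ᵀ = [0·1 + (-1)·-4, 1·1 + (0)·-4]ᵀ = (4, 1)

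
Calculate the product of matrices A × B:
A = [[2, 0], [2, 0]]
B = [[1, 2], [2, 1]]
[[2, 4], [2, 4]]

Matrix multiplication:
C[0][0] = 2×1 + 0×2 = 2
C[0][1] = 2×2 + 0×1 = 4
C[1][0] = 2×1 + 0×2 = 2
C[1][1] = 2×2 + 0×1 = 4
Result: [[2, 4], [2, 4]]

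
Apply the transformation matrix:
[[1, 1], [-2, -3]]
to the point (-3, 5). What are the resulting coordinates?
(2, -9)

Matrix multiplication:
[[1, 1], [-2, -3]] × [-3, 5]ᵀ
= [1×-3 + 1×5, -2×-3 + -3×5]ᵀ
= [2.0000, -9.0000]ᵀ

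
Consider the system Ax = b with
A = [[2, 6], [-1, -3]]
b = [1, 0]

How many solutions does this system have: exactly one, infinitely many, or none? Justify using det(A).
No solution

det(A) = (2)*(-3) - (6)*(-1) = 0, so A is singular.
The column space of A is span(column 1) = span([2, -1]).
b = [1, 0] is not a scalar multiple of column 1, so b ∉ column space and the system is inconsistent — no solution.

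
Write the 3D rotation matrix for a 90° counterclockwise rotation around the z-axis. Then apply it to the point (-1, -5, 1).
R = [[0, -1, 0], [1, 0, 0], [0, 0, 1]]; R·(-1, -5, 1) = (5, -1, 1)

Rotation matrix for 90° around z-axis:
cos(90°) = 0, sin(90°) = 1
R = [[0, -1, 0], [1, 0, 0], [0, 0, 1]]
Apply to (-1, -5, 1): R·[-1, -5, 1]ᵀ = (5, -1, 1)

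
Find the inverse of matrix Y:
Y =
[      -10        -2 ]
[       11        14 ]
det(Y) = -118
Y⁻¹ =
[    -7/59     -1/59 ]
[   11/118      5/59 ]

For a 2×2 matrix Y = [[a, b], [c, d]] with det(Y) ≠ 0, Y⁻¹ = (1/det(Y)) * [[d, -b], [-c, a]].
det(Y) = (-10)*(14) - (-2)*(11) = -140 + 22 = -118.
Y⁻¹ = (1/-118) * [[14, 2], [-11, -10]].
Dividing each entry by -118 and reducing:
Y⁻¹ =
[    -7/59     -1/59 ]
[   11/118      5/59 ]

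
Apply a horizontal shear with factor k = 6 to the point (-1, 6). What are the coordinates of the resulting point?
(35, 6)

Shear matrix for horizontal shear with factor k = 6:
[[1, 6], [0, 1]]
Result: (-1, 6) → (35, 6)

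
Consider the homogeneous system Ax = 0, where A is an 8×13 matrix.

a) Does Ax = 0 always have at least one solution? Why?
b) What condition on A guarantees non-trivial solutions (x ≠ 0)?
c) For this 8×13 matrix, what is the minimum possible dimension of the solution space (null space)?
a) Yes, x = 0 is always a solution. b) When A has linearly dependent columns (rank < n). c) Minimum nullity = 5.

a) x = 0 satisfies A·0 = 0, so the zero vector is always a solution.
b) Non-trivial solutions exist iff the columns of A are linearly dependent, equivalently rank(A) < n (the number of columns).
c) By rank-nullity, rank(A) + nullity(A) = n = 13. Since A has only 8 rows, rank(A) ≤ 8, so nullity(A) ≥ 13 - 8 = 5.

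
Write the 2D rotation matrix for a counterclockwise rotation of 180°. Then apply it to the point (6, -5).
R = [[-1, 0], [0, -1]]; R·(6, -5) = (-6, 5)

Rotation matrix formula: R(θ) = [[cos θ, -sin θ], [sin θ, cos θ]]
For θ = 180°:
cos(180°) = -1
sin(180°) = 0
R = [[-1, 0], [0, -1]]
Apply to (6, -5): [-1·6 + (0)·-5, 0·6 + -1·-5] = (-6, 5)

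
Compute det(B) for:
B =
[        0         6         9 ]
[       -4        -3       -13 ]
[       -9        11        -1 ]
det(B) = 39

Expand along row 0 (cofactor expansion): det(B) = a*(e*i - f*h) - b*(d*i - f*g) + c*(d*h - e*g), where the 3×3 is [[a, b, c], [d, e, f], [g, h, i]].
Minor M_00 = (-3)*(-1) - (-13)*(11) = 3 + 143 = 146.
Minor M_01 = (-4)*(-1) - (-13)*(-9) = 4 - 117 = -113.
Minor M_02 = (-4)*(11) - (-3)*(-9) = -44 - 27 = -71.
det(B) = (0)*(146) - (6)*(-113) + (9)*(-71) = 0 + 678 - 639 = 39.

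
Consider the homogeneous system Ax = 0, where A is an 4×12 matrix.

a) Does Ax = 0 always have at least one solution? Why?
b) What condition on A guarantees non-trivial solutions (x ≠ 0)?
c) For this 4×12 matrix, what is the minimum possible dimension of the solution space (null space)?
a) Yes, x = 0 is always a solution. b) When A has linearly dependent columns (rank < n). c) Minimum nullity = 8.

a) x = 0 satisfies A·0 = 0, so the zero vector is always a solution.
b) Non-trivial solutions exist iff the columns of A are linearly dependent, equivalently rank(A) < n (the number of columns).
c) By rank-nullity, rank(A) + nullity(A) = n = 12. Since A has only 4 rows, rank(A) ≤ 4, so nullity(A) ≥ 12 - 4 = 8.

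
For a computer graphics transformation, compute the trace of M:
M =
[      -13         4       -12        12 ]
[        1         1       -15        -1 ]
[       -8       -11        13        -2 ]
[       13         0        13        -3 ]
tr(M) = -13 + 1 + 13 - 3 = -2

The trace of a square matrix is the sum of its diagonal entries.
Diagonal entries of M: M[0][0] = -13, M[1][1] = 1, M[2][2] = 13, M[3][3] = -3.
tr(M) = -13 + 1 + 13 - 3 = -2.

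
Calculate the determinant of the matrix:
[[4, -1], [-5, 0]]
-5

For a 2×2 matrix [[a, b], [c, d]], det = ad - bc
det = (4)(0) - (-1)(-5) = 0 - 5 = -5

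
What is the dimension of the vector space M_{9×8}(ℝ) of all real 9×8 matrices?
Dimension = 72

A real 9×8 matrix is determined by its 9·8 = 72 independent entries.
A standard basis is {E_ij : 1 ≤ i ≤ 9, 1 ≤ j ≤ 8}, where E_ij has a 1 in position (i, j) and 0 elsewhere — there are 72 such matrices, and they are linearly independent and span M_{9×8}(ℝ).
Therefore dim(M_{9×8}(ℝ)) = 72.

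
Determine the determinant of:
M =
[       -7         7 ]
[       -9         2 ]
det(M) = 49

For a 2×2 matrix [[a, b], [c, d]], det = a*d - b*c.
det(M) = (-7)*(2) - (7)*(-9) = -14 + 63 = 49.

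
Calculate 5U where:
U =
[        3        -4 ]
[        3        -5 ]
5U =
[       15       -20 ]
[       15       -25 ]

Scalar multiplication is elementwise: (5U)[i][j] = 5 * U[i][j].
  (5U)[0][0] = 5 * (3) = 15
  (5U)[0][1] = 5 * (-4) = -20
  (5U)[1][0] = 5 * (3) = 15
  (5U)[1][1] = 5 * (-5) = -25
5U =
[       15       -20 ]
[       15       -25 ]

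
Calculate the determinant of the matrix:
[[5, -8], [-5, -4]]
-60

For a 2×2 matrix [[a, b], [c, d]], det = ad - bc
det = (5)(-4) - (-8)(-5) = -20 - 40 = -60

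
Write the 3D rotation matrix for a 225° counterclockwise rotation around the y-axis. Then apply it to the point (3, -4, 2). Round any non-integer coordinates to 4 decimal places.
R = [[-√2/2, 0, -√2/2], [0, 1, 0], [√2/2, 0, -√2/2]]; R·(3, -4, 2) = (-3.5355, -4.0000, 0.7071)

Rotation matrix for 225° around y-axis:
cos(225°) = -√2/2, sin(225°) = -√2/2
R = [[-√2/2, 0, -√2/2], [0, 1, 0], [√2/2, 0, -√2/2]]
Apply to (3, -4, 2): R·[3, -4, 2]ᵀ = (-3.5355, -4.0000, 0.7071)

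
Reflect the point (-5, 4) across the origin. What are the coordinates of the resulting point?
(5, -4)

Reflection across origin: (-5, 4) → (5, -4)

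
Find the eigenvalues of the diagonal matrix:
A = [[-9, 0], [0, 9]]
λ₁ = -9, λ₂ = 9

The characteristic polynomial of A is det(A - λI) = (-9 - λ)(9 - λ) = 0.
The roots are λ = -9 and λ = 9, so the eigenvalues are the diagonal entries.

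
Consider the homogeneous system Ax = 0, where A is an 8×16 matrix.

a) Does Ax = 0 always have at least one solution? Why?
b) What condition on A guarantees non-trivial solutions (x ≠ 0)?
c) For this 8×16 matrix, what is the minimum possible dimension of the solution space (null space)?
a) Yes, x = 0 is always a solution. b) When A has linearly dependent columns (rank < n). c) Minimum nullity = 8.

a) x = 0 satisfies A·0 = 0, so the zero vector is always a solution.
b) Non-trivial solutions exist iff the columns of A are linearly dependent, equivalently rank(A) < n (the number of columns).
c) By rank-nullity, rank(A) + nullity(A) = n = 16. Since A has only 8 rows, rank(A) ≤ 8, so nullity(A) ≥ 16 - 8 = 8.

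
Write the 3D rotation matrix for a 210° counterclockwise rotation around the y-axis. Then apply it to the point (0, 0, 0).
R = [[-√3/2, 0, -1/2], [0, 1, 0], [1/2, 0, -√3/2]]; R·(0, 0, 0) = (0, 0, 0)

Rotation matrix for 210° around y-axis:
cos(210°) = -√3/2, sin(210°) = -1/2
R = [[-√3/2, 0, -1/2], [0, 1, 0], [1/2, 0, -√3/2]]
Apply to (0, 0, 0): R·[0, 0, 0]ᵀ = (0, 0, 0)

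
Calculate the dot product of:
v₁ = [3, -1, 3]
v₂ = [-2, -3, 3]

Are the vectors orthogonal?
6, No

The dot product is the sum of products of corresponding components.
v₁·v₂ = (3)*(-2) + (-1)*(-3) + (3)*(3) = -6 + 3 + 9 = 6.
Two vectors are orthogonal iff their dot product is 0; here the dot product is 6, so the vectors are not orthogonal.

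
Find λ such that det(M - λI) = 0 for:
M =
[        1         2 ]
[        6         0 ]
λ = -3, 4

Solve det(M - λI) = 0. For a 2×2 matrix the characteristic equation is λ² - (trace)λ + det = 0.
trace(M) = a + d = 1 + 0 = 1.
det(M) = a*d - b*c = (1)*(0) - (2)*(6) = 0 - 12 = -12.
Characteristic equation: λ² - (1)λ + (-12) = 0.
Discriminant = (1)² - 4*(-12) = 1 + 48 = 49.
λ = (1 ± √49) / 2 = (1 ± 7) / 2 = -3, 4.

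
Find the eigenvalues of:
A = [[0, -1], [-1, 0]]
λ = -1, 1

Solve det(A - λI) = 0. For a 2×2 matrix this is λ² - (trace)λ + det = 0.
trace(A) = 0 + 0 = 0.
det(A) = (0)*(0) - (-1)*(-1) = 0 - 1 = -1.
Characteristic equation: λ² - (0)λ + (-1) = 0.
Discriminant: (0)² - 4*(-1) = 0 + 4 = 4.
Roots: λ = (0 ± √4) / 2 = -1, 1.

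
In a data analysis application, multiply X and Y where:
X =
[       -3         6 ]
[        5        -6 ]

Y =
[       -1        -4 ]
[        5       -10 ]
XY =
[       33       -48 ]
[      -35        40 ]

Matrix multiplication: (XY)[i][j] = sum over k of X[i][k] * Y[k][j].
  (XY)[0][0] = (-3)*(-1) + (6)*(5) = 33
  (XY)[0][1] = (-3)*(-4) + (6)*(-10) = -48
  (XY)[1][0] = (5)*(-1) + (-6)*(5) = -35
  (XY)[1][1] = (5)*(-4) + (-6)*(-10) = 40
XY =
[       33       -48 ]
[      -35        40 ]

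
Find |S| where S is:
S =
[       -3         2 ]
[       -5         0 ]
det(S) = 10

For a 2×2 matrix [[a, b], [c, d]], det = a*d - b*c.
det(S) = (-3)*(0) - (2)*(-5) = 0 + 10 = 10.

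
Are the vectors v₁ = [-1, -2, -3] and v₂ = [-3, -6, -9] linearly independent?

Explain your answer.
No, linearly dependent (v₂ = 3·v₁)

Check whether there is a scalar k with v₂ = k·v₁.
Comparing components, k = 3 satisfies 3·[-1, -2, -3] = [-3, -6, -9].
Since v₂ is a scalar multiple of v₁, the two vectors are linearly dependent.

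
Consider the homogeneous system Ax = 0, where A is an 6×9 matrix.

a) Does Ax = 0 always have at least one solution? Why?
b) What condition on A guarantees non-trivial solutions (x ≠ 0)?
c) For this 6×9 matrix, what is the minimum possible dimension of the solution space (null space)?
a) Yes, x = 0 is always a solution. b) When A has linearly dependent columns (rank < n). c) Minimum nullity = 3.

a) x = 0 satisfies A·0 = 0, so the zero vector is always a solution.
b) Non-trivial solutions exist iff the columns of A are linearly dependent, equivalently rank(A) < n (the number of columns).
c) By rank-nullity, rank(A) + nullity(A) = n = 9. Since A has only 6 rows, rank(A) ≤ 6, so nullity(A) ≥ 9 - 6 = 3.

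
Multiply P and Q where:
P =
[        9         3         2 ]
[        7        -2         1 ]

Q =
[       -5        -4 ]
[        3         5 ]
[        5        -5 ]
PQ =
[      -26       -31 ]
[      -36       -43 ]

Matrix multiplication: (PQ)[i][j] = sum over k of P[i][k] * Q[k][j].
  (PQ)[0][0] = (9)*(-5) + (3)*(3) + (2)*(5) = -26
  (PQ)[0][1] = (9)*(-4) + (3)*(5) + (2)*(-5) = -31
  (PQ)[1][0] = (7)*(-5) + (-2)*(3) + (1)*(5) = -36
  (PQ)[1][1] = (7)*(-4) + (-2)*(5) + (1)*(-5) = -43
PQ =
[      -26       -31 ]
[      -36       -43 ]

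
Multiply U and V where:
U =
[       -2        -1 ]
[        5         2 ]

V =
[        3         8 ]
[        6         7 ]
UV =
[      -12       -23 ]
[       27        54 ]

Matrix multiplication: (UV)[i][j] = sum over k of U[i][k] * V[k][j].
  (UV)[0][0] = (-2)*(3) + (-1)*(6) = -12
  (UV)[0][1] = (-2)*(8) + (-1)*(7) = -23
  (UV)[1][0] = (5)*(3) + (2)*(6) = 27
  (UV)[1][1] = (5)*(8) + (2)*(7) = 54
UV =
[      -12       -23 ]
[       27        54 ]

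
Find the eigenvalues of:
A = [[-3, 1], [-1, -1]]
λ = -2, -2

Solve det(A - λI) = 0. For a 2×2 matrix this is λ² - (trace)λ + det = 0.
trace(A) = -3 - 1 = -4.
det(A) = (-3)*(-1) - (1)*(-1) = 3 + 1 = 4.
Characteristic equation: λ² - (-4)λ + (4) = 0.
Discriminant: (-4)² - 4*(4) = 16 - 16 = 0.
Roots: λ = (-4 ± √0) / 2 = -2, -2.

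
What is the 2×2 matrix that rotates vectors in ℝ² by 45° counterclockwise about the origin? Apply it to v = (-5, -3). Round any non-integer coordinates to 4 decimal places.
R = [[√2/2, -√2/2], [√2/2, √2/2]]; R·v = (-1.4142, -5.6569)

A counterclockwise rotation by angle θ in ℝ² has matrix R(θ) = [[cos θ, -sin θ], [sin θ, cos θ]].
For θ = 45°: cos θ = √2/2, sin θ = √2/2.
R(45°) = [[√2/2, -√2/2], [√2/2, √2/2]].
R·v = [√2/2·-5 + (-√2/2)·-3, √2/2·-5 + √2/2·-3] = (-1.4142, -5.6569).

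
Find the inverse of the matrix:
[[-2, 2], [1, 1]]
[[-1/4, 1/2], [1/4, 1/2]]

For [[a,b],[c,d]], inverse = (1/det)·[[d,-b],[-c,a]]
det = -2·1 - 2·1 = -4
Inverse = (1/-4)·[[1, -2], [-1, -2]]
        = [[-1/4, 1/2], [1/4, 1/2]]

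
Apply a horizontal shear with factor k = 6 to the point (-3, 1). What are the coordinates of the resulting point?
(3, 1)

Shear matrix for horizontal shear with factor k = 6:
[[1, 6], [0, 1]]
Result: (-3, 1) → (3, 1)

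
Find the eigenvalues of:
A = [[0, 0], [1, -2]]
λ = -2, 0

Solve det(A - λI) = 0. For a 2×2 matrix this is λ² - (trace)λ + det = 0.
trace(A) = 0 - 2 = -2.
det(A) = (0)*(-2) - (0)*(1) = 0 - 0 = 0.
Characteristic equation: λ² - (-2)λ + (0) = 0.
Discriminant: (-2)² - 4*(0) = 4 - 0 = 4.
Roots: λ = (-2 ± √4) / 2 = -2, 0.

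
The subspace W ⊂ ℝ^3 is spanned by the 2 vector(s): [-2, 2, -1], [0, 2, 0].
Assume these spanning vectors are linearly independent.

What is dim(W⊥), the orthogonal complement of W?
dim(W⊥) = 1

For any subspace W of ℝ^n, dim(W) + dim(W⊥) = n (the whole-space dimension).
Here the given 2 vectors are linearly independent, so dim(W) = 2.
Thus dim(W⊥) = n - dim(W) = 3 - 2 = 1.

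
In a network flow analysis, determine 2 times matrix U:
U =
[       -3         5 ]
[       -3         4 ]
2U =
[       -6        10 ]
[       -6         8 ]

Scalar multiplication is elementwise: (2U)[i][j] = 2 * U[i][j].
  (2U)[0][0] = 2 * (-3) = -6
  (2U)[0][1] = 2 * (5) = 10
  (2U)[1][0] = 2 * (-3) = -6
  (2U)[1][1] = 2 * (4) = 8
2U =
[       -6        10 ]
[       -6         8 ]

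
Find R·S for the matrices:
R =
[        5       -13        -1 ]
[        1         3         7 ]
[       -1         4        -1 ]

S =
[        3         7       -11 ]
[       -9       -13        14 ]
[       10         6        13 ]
RS =
[      122       198      -250 ]
[       46        10       122 ]
[      -49       -65        54 ]

Matrix multiplication: (RS)[i][j] = sum over k of R[i][k] * S[k][j].
  (RS)[0][0] = (5)*(3) + (-13)*(-9) + (-1)*(10) = 122
  (RS)[0][1] = (5)*(7) + (-13)*(-13) + (-1)*(6) = 198
  (RS)[0][2] = (5)*(-11) + (-13)*(14) + (-1)*(13) = -250
  (RS)[1][0] = (1)*(3) + (3)*(-9) + (7)*(10) = 46
  (RS)[1][1] = (1)*(7) + (3)*(-13) + (7)*(6) = 10
  (RS)[1][2] = (1)*(-11) + (3)*(14) + (7)*(13) = 122
  (RS)[2][0] = (-1)*(3) + (4)*(-9) + (-1)*(10) = -49
  (RS)[2][1] = (-1)*(7) + (4)*(-13) + (-1)*(6) = -65
  (RS)[2][2] = (-1)*(-11) + (4)*(14) + (-1)*(13) = 54
RS =
[      122       198      -250 ]
[       46        10       122 ]
[      -49       -65        54 ]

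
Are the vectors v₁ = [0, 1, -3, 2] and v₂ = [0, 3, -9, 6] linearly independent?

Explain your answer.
No, linearly dependent (v₂ = 3·v₁)

Check whether there is a scalar k with v₂ = k·v₁.
Comparing components, k = 3 satisfies 3·[0, 1, -3, 2] = [0, 3, -9, 6].
Since v₂ is a scalar multiple of v₁, the two vectors are linearly dependent.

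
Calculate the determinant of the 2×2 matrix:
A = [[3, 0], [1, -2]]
-6

For A = [[a, b], [c, d]], det(A) = a*d - b*c.
det(A) = (3)*(-2) - (0)*(1) = -6 - 0 = -6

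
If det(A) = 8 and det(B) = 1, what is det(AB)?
8

Use the multiplicative property of determinants: det(AB) = det(A)*det(B).
det(AB) = (8)*(1) = 8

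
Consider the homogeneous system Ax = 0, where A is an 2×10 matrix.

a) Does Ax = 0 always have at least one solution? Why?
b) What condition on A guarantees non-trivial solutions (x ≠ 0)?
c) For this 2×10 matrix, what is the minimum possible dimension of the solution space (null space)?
a) Yes, x = 0 is always a solution. b) When A has linearly dependent columns (rank < n). c) Minimum nullity = 8.

a) x = 0 satisfies A·0 = 0, so the zero vector is always a solution.
b) Non-trivial solutions exist iff the columns of A are linearly dependent, equivalently rank(A) < n (the number of columns).
c) By rank-nullity, rank(A) + nullity(A) = n = 10. Since A has only 2 rows, rank(A) ≤ 2, so nullity(A) ≥ 10 - 2 = 8.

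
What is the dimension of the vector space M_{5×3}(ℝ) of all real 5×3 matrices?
Dimension = 15

A real 5×3 matrix is determined by its 5·3 = 15 independent entries.
A standard basis is {E_ij : 1 ≤ i ≤ 5, 1 ≤ j ≤ 3}, where E_ij has a 1 in position (i, j) and 0 elsewhere — there are 15 such matrices, and they are linearly independent and span M_{5×3}(ℝ).
Therefore dim(M_{5×3}(ℝ)) = 15.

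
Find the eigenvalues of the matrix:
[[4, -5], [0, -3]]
λ = -3 and λ = 4

Characteristic equation: det(A - λI) = 0
λ² - (trace)λ + (det) = 0
λ² - (1)λ + (-12) = 0
λ² - 1λ - 12 = 0
Solving: λ = -3, 4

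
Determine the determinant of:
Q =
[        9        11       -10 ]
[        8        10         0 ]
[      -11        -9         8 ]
det(Q) = -364

Expand along row 0 (cofactor expansion): det(Q) = a*(e*i - f*h) - b*(d*i - f*g) + c*(d*h - e*g), where the 3×3 is [[a, b, c], [d, e, f], [g, h, i]].
Minor M_00 = (10)*(8) - (0)*(-9) = 80 - 0 = 80.
Minor M_01 = (8)*(8) - (0)*(-11) = 64 - 0 = 64.
Minor M_02 = (8)*(-9) - (10)*(-11) = -72 + 110 = 38.
det(Q) = (9)*(80) - (11)*(64) + (-10)*(38) = 720 - 704 - 380 = -364.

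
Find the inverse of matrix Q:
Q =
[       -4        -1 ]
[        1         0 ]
det(Q) = 1
Q⁻¹ =
[        0         1 ]
[       -1        -4 ]

For a 2×2 matrix Q = [[a, b], [c, d]] with det(Q) ≠ 0, Q⁻¹ = (1/det(Q)) * [[d, -b], [-c, a]].
det(Q) = (-4)*(0) - (-1)*(1) = 0 + 1 = 1.
Q⁻¹ = (1/1) * [[0, 1], [-1, -4]].
Dividing each entry by 1 and reducing:
Q⁻¹ =
[        0         1 ]
[       -1        -4 ]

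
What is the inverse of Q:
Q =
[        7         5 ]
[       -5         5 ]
det(Q) = 60
Q⁻¹ =
[     1/12     -1/12 ]
[     1/12      7/60 ]

For a 2×2 matrix Q = [[a, b], [c, d]] with det(Q) ≠ 0, Q⁻¹ = (1/det(Q)) * [[d, -b], [-c, a]].
det(Q) = (7)*(5) - (5)*(-5) = 35 + 25 = 60.
Q⁻¹ = (1/60) * [[5, -5], [5, 7]].
Dividing each entry by 60 and reducing:
Q⁻¹ =
[     1/12     -1/12 ]
[     1/12      7/60 ]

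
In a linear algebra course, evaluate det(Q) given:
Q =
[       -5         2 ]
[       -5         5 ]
det(Q) = -15

For a 2×2 matrix [[a, b], [c, d]], det = a*d - b*c.
det(Q) = (-5)*(5) - (2)*(-5) = -25 + 10 = -15.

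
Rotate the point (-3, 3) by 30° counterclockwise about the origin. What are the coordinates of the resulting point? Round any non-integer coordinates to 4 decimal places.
(-4.0981, 1.0981)

Rotation matrix R(θ) = [[cos θ, -sin θ], [sin θ, cos θ]]; for θ = 30°:
R = [[√3/2, -1/2], [1/2, √3/2]]
Result: R × [-3, 3]ᵀ = [√3/2·-3 + (-1/2)·3, 1/2·-3 + (√3/2)·3]ᵀ = (-4.0981, 1.0981)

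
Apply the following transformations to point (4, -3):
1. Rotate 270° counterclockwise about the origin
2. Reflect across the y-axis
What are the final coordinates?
(3, -4)

Step 1: Rotate 270° → (-3, -4)
Step 2: Reflect across the y-axis → (3, -4)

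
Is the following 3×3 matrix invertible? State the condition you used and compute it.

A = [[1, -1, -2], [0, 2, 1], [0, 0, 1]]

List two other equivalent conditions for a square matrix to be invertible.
Yes, invertible; det(A) = 2 ≠ 0. Equivalent conditions: rank(A) = 3; Ax = 0 has only the trivial solution; 0 is not an eigenvalue; the columns of A are linearly independent.

To check invertibility, compute det(A).
The given matrix is triangular, so det(A) equals the product of its diagonal entries = 2 ≠ 0.
Since det(A) ≠ 0, A is invertible.
Equivalent conditions for a square matrix A to be invertible:
- rank(A) = 3 (full rank).
- The homogeneous system Ax = 0 has only the trivial solution x = 0.
- 0 is not an eigenvalue of A.
- The columns (equivalently rows) of A are linearly independent.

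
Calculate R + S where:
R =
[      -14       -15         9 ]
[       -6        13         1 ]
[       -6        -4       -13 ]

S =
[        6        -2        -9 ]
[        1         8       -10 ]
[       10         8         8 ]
R + S =
[       -8       -17         0 ]
[       -5        21        -9 ]
[        4         4        -5 ]

Matrix addition is elementwise: (R+S)[i][j] = R[i][j] + S[i][j].
  (R+S)[0][0] = (-14) + (6) = -8
  (R+S)[0][1] = (-15) + (-2) = -17
  (R+S)[0][2] = (9) + (-9) = 0
  (R+S)[1][0] = (-6) + (1) = -5
  (R+S)[1][1] = (13) + (8) = 21
  (R+S)[1][2] = (1) + (-10) = -9
  (R+S)[2][0] = (-6) + (10) = 4
  (R+S)[2][1] = (-4) + (8) = 4
  (R+S)[2][2] = (-13) + (8) = -5
R + S =
[       -8       -17         0 ]
[       -5        21        -9 ]
[        4         4        -5 ]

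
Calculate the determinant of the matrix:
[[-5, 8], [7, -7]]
-21

For a 2×2 matrix [[a, b], [c, d]], det = ad - bc
det = (-5)(-7) - (8)(7) = 35 - 56 = -21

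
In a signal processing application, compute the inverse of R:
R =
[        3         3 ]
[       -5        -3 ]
det(R) = 6
R⁻¹ =
[     -1/2      -1/2 ]
[      5/6       1/2 ]

For a 2×2 matrix R = [[a, b], [c, d]] with det(R) ≠ 0, R⁻¹ = (1/det(R)) * [[d, -b], [-c, a]].
det(R) = (3)*(-3) - (3)*(-5) = -9 + 15 = 6.
R⁻¹ = (1/6) * [[-3, -3], [5, 3]].
Dividing each entry by 6 and reducing:
R⁻¹ =
[     -1/2      -1/2 ]
[      5/6       1/2 ]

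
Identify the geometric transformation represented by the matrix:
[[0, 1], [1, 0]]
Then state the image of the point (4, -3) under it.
reflection across the line y = x; image of (4, -3) is (-3, 4)

This is a symmetric orthogonal matrix with determinant -1, which characterizes a reflection in ℝ².
The matrix [[0, 1], [1, 0]] represents: reflection across the line y = x.
Applying it to (4, -3): [0·4 + 1·-3, 1·4 + 0·-3] = (-3, 4).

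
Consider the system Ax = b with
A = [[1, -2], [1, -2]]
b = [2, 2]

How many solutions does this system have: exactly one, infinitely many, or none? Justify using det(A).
Infinitely many solutions

det(A) = (1)*(-2) - (-2)*(1) = 0, so A is singular (column 2 is -2 times column 1).
b = [2, 2] = 2 * column 1 of A, so b lies in the column space of A.
A singular matrix whose right-hand side is in its column space gives a 1-parameter family of solutions — infinitely many.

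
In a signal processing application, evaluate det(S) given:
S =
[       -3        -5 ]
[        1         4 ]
det(S) = -7

For a 2×2 matrix [[a, b], [c, d]], det = a*d - b*c.
det(S) = (-3)*(4) - (-5)*(1) = -12 + 5 = -7.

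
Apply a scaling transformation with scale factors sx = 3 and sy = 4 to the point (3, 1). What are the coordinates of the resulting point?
(9, 4)

Scaling matrix:
[[3, 0], [0, 4]]
Result: (3 × 3, 1 × 4) = (9, 4)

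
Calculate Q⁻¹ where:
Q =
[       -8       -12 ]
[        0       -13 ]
det(Q) = 104
Q⁻¹ =
[     -1/8      3/26 ]
[        0     -1/13 ]

For a 2×2 matrix Q = [[a, b], [c, d]] with det(Q) ≠ 0, Q⁻¹ = (1/det(Q)) * [[d, -b], [-c, a]].
det(Q) = (-8)*(-13) - (-12)*(0) = 104 - 0 = 104.
Q⁻¹ = (1/104) * [[-13, 12], [0, -8]].
Dividing each entry by 104 and reducing:
Q⁻¹ =
[     -1/8      3/26 ]
[        0     -1/13 ]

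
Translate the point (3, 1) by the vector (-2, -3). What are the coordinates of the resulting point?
(1, -2)

Translation by (-2, -3):
x' = 3 + -2 = 1
y' = 1 + -3 = -2
Homogeneous matrix: [[1, 0, -2], [0, 1, -3], [0, 0, 1]]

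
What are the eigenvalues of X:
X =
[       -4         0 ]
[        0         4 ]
λ = -4, 4

Solve det(X - λI) = 0. For a 2×2 matrix the characteristic equation is λ² - (trace)λ + det = 0.
trace(X) = a + d = -4 + 4 = 0.
det(X) = a*d - b*c = (-4)*(4) - (0)*(0) = -16 - 0 = -16.
Characteristic equation: λ² - (0)λ + (-16) = 0.
Discriminant = (0)² - 4*(-16) = 0 + 64 = 64.
λ = (0 ± √64) / 2 = (0 ± 8) / 2 = -4, 4.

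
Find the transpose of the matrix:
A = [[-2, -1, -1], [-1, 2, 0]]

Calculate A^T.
[[-2, -1], [-1, 2], [-1, 0]]

The transpose sends entry (i,j) to (j,i); rows become columns.
Row 0 of A: [-2, -1, -1] -> column 0 of A^T.
Row 1 of A: [-1, 2, 0] -> column 1 of A^T.
A^T = [[-2, -1], [-1, 2], [-1, 0]]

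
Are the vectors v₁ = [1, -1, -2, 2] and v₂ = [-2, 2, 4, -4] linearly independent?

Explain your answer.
No, linearly dependent (v₂ = -2·v₁)

Check whether there is a scalar k with v₂ = k·v₁.
Comparing components, k = -2 satisfies -2·[1, -1, -2, 2] = [-2, 2, 4, -4].
Since v₂ is a scalar multiple of v₁, the two vectors are linearly dependent.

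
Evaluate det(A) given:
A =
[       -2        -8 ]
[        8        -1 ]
det(A) = 66

For a 2×2 matrix [[a, b], [c, d]], det = a*d - b*c.
det(A) = (-2)*(-1) - (-8)*(8) = 2 + 64 = 66.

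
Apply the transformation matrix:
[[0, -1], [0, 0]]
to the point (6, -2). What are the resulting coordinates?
(2, 0)

Matrix multiplication:
[[0, -1], [0, 0]] × [6, -2]ᵀ
= [0×6 + -1×-2, 0×6 + 0×-2]ᵀ
= [2.0000, 0.0000]ᵀ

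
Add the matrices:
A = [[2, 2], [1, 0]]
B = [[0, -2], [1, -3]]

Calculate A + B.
[[2, 0], [2, -3]]

Add corresponding elements:
(2)+(0)=2
(2)+(-2)=0
(1)+(1)=2
(0)+(-3)=-3
A + B = [[2, 0], [2, -3]]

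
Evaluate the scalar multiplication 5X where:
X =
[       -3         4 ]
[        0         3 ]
5X =
[      -15        20 ]
[        0        15 ]

Scalar multiplication is elementwise: (5X)[i][j] = 5 * X[i][j].
  (5X)[0][0] = 5 * (-3) = -15
  (5X)[0][1] = 5 * (4) = 20
  (5X)[1][0] = 5 * (0) = 0
  (5X)[1][1] = 5 * (3) = 15
5X =
[      -15        20 ]
[        0        15 ]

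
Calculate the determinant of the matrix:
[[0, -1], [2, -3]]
2

For a 2×2 matrix [[a, b], [c, d]], det = ad - bc
det = (0)(-3) - (-1)(2) = 0 - -2 = 2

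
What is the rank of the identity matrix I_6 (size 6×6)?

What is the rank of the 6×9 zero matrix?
rank(I_6) = 6, rank(0) = 0

The identity I_6 has 6 columns that are the standard basis vectors e_1, …, e_6. These are linearly independent, so all 6 columns are pivots and rank(I_6) = 6.
The 6×9 zero matrix has every entry zero, so every row is the zero row and there are no pivots; rank(0) = 0.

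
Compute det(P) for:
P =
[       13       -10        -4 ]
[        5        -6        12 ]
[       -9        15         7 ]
det(P) = -1540

Expand along row 0 (cofactor expansion): det(P) = a*(e*i - f*h) - b*(d*i - f*g) + c*(d*h - e*g), where the 3×3 is [[a, b, c], [d, e, f], [g, h, i]].
Minor M_00 = (-6)*(7) - (12)*(15) = -42 - 180 = -222.
Minor M_01 = (5)*(7) - (12)*(-9) = 35 + 108 = 143.
Minor M_02 = (5)*(15) - (-6)*(-9) = 75 - 54 = 21.
det(P) = (13)*(-222) - (-10)*(143) + (-4)*(21) = -2886 + 1430 - 84 = -1540.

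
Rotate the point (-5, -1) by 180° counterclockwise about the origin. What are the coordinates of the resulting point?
(5, 1)

Rotation matrix R(θ) = [[cos θ, -sin θ], [sin θ, cos θ]]; for θ = 180°:
R = [[-1, 0], [0, -1]]
Result: R × [-5, -1]ᵀ = [-1·-5 + (0)·-1, 0·-5 + (-1)·-1]ᵀ = (5, 1)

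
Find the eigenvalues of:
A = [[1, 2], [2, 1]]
λ = -1, 3

Solve det(A - λI) = 0. For a 2×2 matrix this is λ² - (trace)λ + det = 0.
trace(A) = 1 + 1 = 2.
det(A) = (1)*(1) - (2)*(2) = 1 - 4 = -3.
Characteristic equation: λ² - (2)λ + (-3) = 0.
Discriminant: (2)² - 4*(-3) = 4 + 12 = 16.
Roots: λ = (2 ± √16) / 2 = -1, 3.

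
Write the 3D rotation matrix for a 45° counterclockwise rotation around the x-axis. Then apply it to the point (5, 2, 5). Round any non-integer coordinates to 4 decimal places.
R = [[1, 0, 0], [0, √2/2, -√2/2], [0, √2/2, √2/2]]; R·(5, 2, 5) = (5.0000, -2.1213, 4.9497)

Rotation matrix for 45° around x-axis:
cos(45°) = √2/2, sin(45°) = √2/2
R = [[1, 0, 0], [0, √2/2, -√2/2], [0, √2/2, √2/2]]
Apply to (5, 2, 5): R·[5, 2, 5]ᵀ = (5.0000, -2.1213, 4.9497)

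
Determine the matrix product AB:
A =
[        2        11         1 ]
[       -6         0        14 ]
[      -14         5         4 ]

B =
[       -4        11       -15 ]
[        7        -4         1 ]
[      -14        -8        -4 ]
AB =
[       55       -30       -23 ]
[     -172      -178        34 ]
[       35      -206       199 ]

Matrix multiplication: (AB)[i][j] = sum over k of A[i][k] * B[k][j].
  (AB)[0][0] = (2)*(-4) + (11)*(7) + (1)*(-14) = 55
  (AB)[0][1] = (2)*(11) + (11)*(-4) + (1)*(-8) = -30
  (AB)[0][2] = (2)*(-15) + (11)*(1) + (1)*(-4) = -23
  (AB)[1][0] = (-6)*(-4) + (0)*(7) + (14)*(-14) = -172
  (AB)[1][1] = (-6)*(11) + (0)*(-4) + (14)*(-8) = -178
  (AB)[1][2] = (-6)*(-15) + (0)*(1) + (14)*(-4) = 34
  (AB)[2][0] = (-14)*(-4) + (5)*(7) + (4)*(-14) = 35
  (AB)[2][1] = (-14)*(11) + (5)*(-4) + (4)*(-8) = -206
  (AB)[2][2] = (-14)*(-15) + (5)*(1) + (4)*(-4) = 199
AB =
[       55       -30       -23 ]
[     -172      -178        34 ]
[       35      -206       199 ]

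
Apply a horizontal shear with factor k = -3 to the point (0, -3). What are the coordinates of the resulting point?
(9, -3)

Shear matrix for horizontal shear with factor k = -3:
[[1, -3], [0, 1]]
Result: (0, -3) → (9, -3)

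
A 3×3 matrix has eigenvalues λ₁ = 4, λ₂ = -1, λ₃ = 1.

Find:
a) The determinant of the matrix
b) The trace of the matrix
det = -4, trace = 4

Two standard eigenvalue identities:
- det(A) equals the product of the eigenvalues (counted with multiplicity).
- trace(A) equals the sum of the eigenvalues.
det(A) = (4)*(-1)*(1) = -4.
trace(A) = 4 - 1 + 1 = 4.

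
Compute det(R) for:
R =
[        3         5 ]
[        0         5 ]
det(R) = 15

For a 2×2 matrix [[a, b], [c, d]], det = a*d - b*c.
det(R) = (3)*(5) - (5)*(0) = 15 - 0 = 15.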